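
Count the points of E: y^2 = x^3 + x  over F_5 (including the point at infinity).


For each x in F_5, count y with y^2 = x^3 + 1 x + 0 mod 5:
  x = 0: RHS = 0, y in [0]  -> 1 point(s)
  x = 2: RHS = 0, y in [0]  -> 1 point(s)
  x = 3: RHS = 0, y in [0]  -> 1 point(s)
Affine points: 3. Add the point at infinity: total = 4.

#E(F_5) = 4


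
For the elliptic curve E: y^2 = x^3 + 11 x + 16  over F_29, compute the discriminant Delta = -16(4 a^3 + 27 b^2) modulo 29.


4 a^3 + 27 b^2 = 4*11^3 + 27*16^2 = 5324 + 6912 = 12236
Delta = -16 * (12236) = -195776
Delta mod 29 = 3

Delta = 3 (mod 29)


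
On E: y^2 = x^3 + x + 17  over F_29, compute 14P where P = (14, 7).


k = 14 = 1110_2 (binary, LSB first: 0111)
Double-and-add from P = (14, 7):
  bit 0 = 0: acc unchanged = O
  bit 1 = 1: acc = O + (6, 23) = (6, 23)
  bit 2 = 1: acc = (6, 23) + (26, 4) = (19, 14)
  bit 3 = 1: acc = (19, 14) + (11, 5) = (27, 6)

14P = (27, 6)


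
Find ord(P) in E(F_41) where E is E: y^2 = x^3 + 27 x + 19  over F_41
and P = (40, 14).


Compute successive multiples of P until we hit O:
  1P = (40, 14)
  2P = (18, 33)
  3P = (25, 1)
  4P = (7, 31)
  5P = (3, 39)
  6P = (14, 5)
  7P = (30, 21)
  8P = (17, 15)
  ... (continuing to 47P)
  47P = O

ord(P) = 47


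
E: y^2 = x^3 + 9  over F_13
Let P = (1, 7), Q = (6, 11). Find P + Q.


P != Q, so use the chord formula.
s = (y2 - y1) / (x2 - x1) = (4) / (5) mod 13 = 6
x3 = s^2 - x1 - x2 mod 13 = 6^2 - 1 - 6 = 3
y3 = s (x1 - x3) - y1 mod 13 = 6 * (1 - 3) - 7 = 7

P + Q = (3, 7)


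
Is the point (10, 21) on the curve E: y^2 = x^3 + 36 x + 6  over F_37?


Check whether y^2 = x^3 + 36 x + 6 (mod 37) for (x, y) = (10, 21).
LHS: y^2 = 21^2 mod 37 = 34
RHS: x^3 + 36 x + 6 = 10^3 + 36*10 + 6 mod 37 = 34
LHS = RHS

Yes, on the curve


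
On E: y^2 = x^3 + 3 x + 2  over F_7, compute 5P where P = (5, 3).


k = 5 = 101_2 (binary, LSB first: 101)
Double-and-add from P = (5, 3):
  bit 0 = 1: acc = O + (5, 3) = (5, 3)
  bit 1 = 0: acc unchanged = (5, 3)
  bit 2 = 1: acc = (5, 3) + (5, 3) = (5, 4)

5P = (5, 4)


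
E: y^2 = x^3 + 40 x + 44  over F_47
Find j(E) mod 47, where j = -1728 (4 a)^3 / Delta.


Delta = -16(4 a^3 + 27 b^2) mod 47 = 16
-1728 * (4 a)^3 = -1728 * (4*40)^3 mod 47 = 14
j = 14 * 16^(-1) mod 47 = 42

j = 42 (mod 47)


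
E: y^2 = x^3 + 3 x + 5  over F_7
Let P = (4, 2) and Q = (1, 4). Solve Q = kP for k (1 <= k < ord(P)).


Enumerate multiples of P until we hit Q = (1, 4):
  1P = (4, 2)
  2P = (1, 3)
  3P = (6, 1)
  4P = (6, 6)
  5P = (1, 4)
Match found at i = 5.

k = 5


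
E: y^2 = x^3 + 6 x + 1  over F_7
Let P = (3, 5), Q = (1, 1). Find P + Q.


P != Q, so use the chord formula.
s = (y2 - y1) / (x2 - x1) = (3) / (5) mod 7 = 2
x3 = s^2 - x1 - x2 mod 7 = 2^2 - 3 - 1 = 0
y3 = s (x1 - x3) - y1 mod 7 = 2 * (3 - 0) - 5 = 1

P + Q = (0, 1)


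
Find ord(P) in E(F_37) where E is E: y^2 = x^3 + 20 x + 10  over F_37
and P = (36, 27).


Compute successive multiples of P until we hit O:
  1P = (36, 27)
  2P = (11, 9)
  3P = (20, 23)
  4P = (25, 22)
  5P = (34, 21)
  6P = (13, 5)
  7P = (32, 9)
  8P = (17, 3)
  ... (continuing to 40P)
  40P = O

ord(P) = 40


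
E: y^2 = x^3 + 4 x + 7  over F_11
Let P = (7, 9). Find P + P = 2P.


Doubling: s = (3 x1^2 + a) / (2 y1)
s = (3*7^2 + 4) / (2*9) mod 11 = 9
x3 = s^2 - 2 x1 mod 11 = 9^2 - 2*7 = 1
y3 = s (x1 - x3) - y1 mod 11 = 9 * (7 - 1) - 9 = 1

2P = (1, 1)


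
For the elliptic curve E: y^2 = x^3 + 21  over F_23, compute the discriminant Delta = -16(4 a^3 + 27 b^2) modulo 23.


4 a^3 + 27 b^2 = 4*0^3 + 27*21^2 = 0 + 11907 = 11907
Delta = -16 * (11907) = -190512
Delta mod 23 = 20

Delta = 20 (mod 23)


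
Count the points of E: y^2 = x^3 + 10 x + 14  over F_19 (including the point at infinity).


For each x in F_19, count y with y^2 = x^3 + 10 x + 14 mod 19:
  x = 1: RHS = 6, y in [5, 14]  -> 2 point(s)
  x = 2: RHS = 4, y in [2, 17]  -> 2 point(s)
  x = 4: RHS = 4, y in [2, 17]  -> 2 point(s)
  x = 6: RHS = 5, y in [9, 10]  -> 2 point(s)
  x = 7: RHS = 9, y in [3, 16]  -> 2 point(s)
  x = 8: RHS = 17, y in [6, 13]  -> 2 point(s)
  x = 9: RHS = 16, y in [4, 15]  -> 2 point(s)
  x = 11: RHS = 11, y in [7, 12]  -> 2 point(s)
  x = 12: RHS = 0, y in [0]  -> 1 point(s)
  x = 13: RHS = 4, y in [2, 17]  -> 2 point(s)
  x = 15: RHS = 5, y in [9, 10]  -> 2 point(s)
  x = 17: RHS = 5, y in [9, 10]  -> 2 point(s)
Affine points: 23. Add the point at infinity: total = 24.

#E(F_19) = 24


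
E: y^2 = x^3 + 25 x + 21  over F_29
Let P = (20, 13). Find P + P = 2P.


Doubling: s = (3 x1^2 + a) / (2 y1)
s = (3*20^2 + 25) / (2*13) mod 29 = 17
x3 = s^2 - 2 x1 mod 29 = 17^2 - 2*20 = 17
y3 = s (x1 - x3) - y1 mod 29 = 17 * (20 - 17) - 13 = 9

2P = (17, 9)


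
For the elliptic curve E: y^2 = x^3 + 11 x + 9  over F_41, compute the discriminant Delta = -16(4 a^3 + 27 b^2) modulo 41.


4 a^3 + 27 b^2 = 4*11^3 + 27*9^2 = 5324 + 2187 = 7511
Delta = -16 * (7511) = -120176
Delta mod 41 = 36

Delta = 36 (mod 41)


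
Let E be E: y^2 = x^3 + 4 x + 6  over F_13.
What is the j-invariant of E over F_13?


Delta = -16(4 a^3 + 27 b^2) mod 13 = 8
-1728 * (4 a)^3 = -1728 * (4*4)^3 mod 13 = 1
j = 1 * 8^(-1) mod 13 = 5

j = 5 (mod 13)


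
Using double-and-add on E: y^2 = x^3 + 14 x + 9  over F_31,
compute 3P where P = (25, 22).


k = 3 = 11_2 (binary, LSB first: 11)
Double-and-add from P = (25, 22):
  bit 0 = 1: acc = O + (25, 22) = (25, 22)
  bit 1 = 1: acc = (25, 22) + (30, 5) = (26, 0)

3P = (26, 0)


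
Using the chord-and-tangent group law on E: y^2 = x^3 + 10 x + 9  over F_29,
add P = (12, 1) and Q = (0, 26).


P != Q, so use the chord formula.
s = (y2 - y1) / (x2 - x1) = (25) / (17) mod 29 = 10
x3 = s^2 - x1 - x2 mod 29 = 10^2 - 12 - 0 = 1
y3 = s (x1 - x3) - y1 mod 29 = 10 * (12 - 1) - 1 = 22

P + Q = (1, 22)


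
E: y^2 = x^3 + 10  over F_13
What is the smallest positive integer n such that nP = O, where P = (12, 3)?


Compute successive multiples of P until we hit O:
  1P = (12, 3)
  2P = (12, 10)
  3P = O

ord(P) = 3


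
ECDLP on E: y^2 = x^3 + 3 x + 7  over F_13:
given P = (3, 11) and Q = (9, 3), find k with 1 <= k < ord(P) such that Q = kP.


Enumerate multiples of P until we hit Q = (9, 3):
  1P = (3, 11)
  2P = (8, 7)
  3P = (12, 4)
  4P = (10, 6)
  5P = (9, 10)
  6P = (5, 11)
  7P = (5, 2)
  8P = (9, 3)
Match found at i = 8.

k = 8


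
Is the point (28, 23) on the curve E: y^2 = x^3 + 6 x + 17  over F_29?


Check whether y^2 = x^3 + 6 x + 17 (mod 29) for (x, y) = (28, 23).
LHS: y^2 = 23^2 mod 29 = 7
RHS: x^3 + 6 x + 17 = 28^3 + 6*28 + 17 mod 29 = 10
LHS != RHS

No, not on the curve


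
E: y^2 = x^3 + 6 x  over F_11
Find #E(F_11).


For each x in F_11, count y with y^2 = x^3 + 6 x + 0 mod 11:
  x = 0: RHS = 0, y in [0]  -> 1 point(s)
  x = 2: RHS = 9, y in [3, 8]  -> 2 point(s)
  x = 3: RHS = 1, y in [1, 10]  -> 2 point(s)
  x = 4: RHS = 0, y in [0]  -> 1 point(s)
  x = 5: RHS = 1, y in [1, 10]  -> 2 point(s)
  x = 7: RHS = 0, y in [0]  -> 1 point(s)
  x = 10: RHS = 4, y in [2, 9]  -> 2 point(s)
Affine points: 11. Add the point at infinity: total = 12.

#E(F_11) = 12


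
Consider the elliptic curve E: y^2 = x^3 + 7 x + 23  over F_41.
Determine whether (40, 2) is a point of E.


Check whether y^2 = x^3 + 7 x + 23 (mod 41) for (x, y) = (40, 2).
LHS: y^2 = 2^2 mod 41 = 4
RHS: x^3 + 7 x + 23 = 40^3 + 7*40 + 23 mod 41 = 15
LHS != RHS

No, not on the curve


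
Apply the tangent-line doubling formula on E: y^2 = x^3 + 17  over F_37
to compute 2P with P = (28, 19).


Doubling: s = (3 x1^2 + a) / (2 y1)
s = (3*28^2 + 0) / (2*19) mod 37 = 21
x3 = s^2 - 2 x1 mod 37 = 21^2 - 2*28 = 15
y3 = s (x1 - x3) - y1 mod 37 = 21 * (28 - 15) - 19 = 32

2P = (15, 32)


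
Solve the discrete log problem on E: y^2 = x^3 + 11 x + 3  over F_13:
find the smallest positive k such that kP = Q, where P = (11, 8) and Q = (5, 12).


Enumerate multiples of P until we hit Q = (5, 12):
  1P = (11, 8)
  2P = (5, 12)
Match found at i = 2.

k = 2


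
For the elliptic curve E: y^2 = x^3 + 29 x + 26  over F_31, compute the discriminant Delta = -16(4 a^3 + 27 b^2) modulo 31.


4 a^3 + 27 b^2 = 4*29^3 + 27*26^2 = 97556 + 18252 = 115808
Delta = -16 * (115808) = -1852928
Delta mod 31 = 4

Delta = 4 (mod 31)


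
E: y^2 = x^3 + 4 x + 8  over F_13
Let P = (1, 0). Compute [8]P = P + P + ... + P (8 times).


k = 8 = 1000_2 (binary, LSB first: 0001)
Double-and-add from P = (1, 0):
  bit 0 = 0: acc unchanged = O
  bit 1 = 0: acc unchanged = O
  bit 2 = 0: acc unchanged = O
  bit 3 = 1: acc = O + O = O

8P = O


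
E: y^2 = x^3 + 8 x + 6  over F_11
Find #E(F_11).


For each x in F_11, count y with y^2 = x^3 + 8 x + 6 mod 11:
  x = 1: RHS = 4, y in [2, 9]  -> 2 point(s)
  x = 4: RHS = 3, y in [5, 6]  -> 2 point(s)
  x = 7: RHS = 9, y in [3, 8]  -> 2 point(s)
  x = 9: RHS = 4, y in [2, 9]  -> 2 point(s)
Affine points: 8. Add the point at infinity: total = 9.

#E(F_11) = 9


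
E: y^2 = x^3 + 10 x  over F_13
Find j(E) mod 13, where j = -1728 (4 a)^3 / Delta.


Delta = -16(4 a^3 + 27 b^2) mod 13 = 12
-1728 * (4 a)^3 = -1728 * (4*10)^3 mod 13 = 1
j = 1 * 12^(-1) mod 13 = 12

j = 12 (mod 13)


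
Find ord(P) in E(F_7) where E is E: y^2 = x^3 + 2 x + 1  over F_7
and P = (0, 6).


Compute successive multiples of P until we hit O:
  1P = (0, 6)
  2P = (1, 2)
  3P = (1, 5)
  4P = (0, 1)
  5P = O

ord(P) = 5


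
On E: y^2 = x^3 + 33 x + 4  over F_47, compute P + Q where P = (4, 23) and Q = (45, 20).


P != Q, so use the chord formula.
s = (y2 - y1) / (x2 - x1) = (44) / (41) mod 47 = 24
x3 = s^2 - x1 - x2 mod 47 = 24^2 - 4 - 45 = 10
y3 = s (x1 - x3) - y1 mod 47 = 24 * (4 - 10) - 23 = 21

P + Q = (10, 21)


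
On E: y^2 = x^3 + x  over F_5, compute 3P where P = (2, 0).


k = 3 = 11_2 (binary, LSB first: 11)
Double-and-add from P = (2, 0):
  bit 0 = 1: acc = O + (2, 0) = (2, 0)
  bit 1 = 1: acc = (2, 0) + O = (2, 0)

3P = (2, 0)


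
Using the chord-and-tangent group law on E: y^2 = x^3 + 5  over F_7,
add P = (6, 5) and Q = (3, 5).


P != Q, so use the chord formula.
s = (y2 - y1) / (x2 - x1) = (0) / (4) mod 7 = 0
x3 = s^2 - x1 - x2 mod 7 = 0^2 - 6 - 3 = 5
y3 = s (x1 - x3) - y1 mod 7 = 0 * (6 - 5) - 5 = 2

P + Q = (5, 2)


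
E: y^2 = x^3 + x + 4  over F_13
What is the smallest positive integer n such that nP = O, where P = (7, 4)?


Compute successive multiples of P until we hit O:
  1P = (7, 4)
  2P = (0, 2)
  3P = (9, 1)
  4P = (9, 12)
  5P = (0, 11)
  6P = (7, 9)
  7P = O

ord(P) = 7


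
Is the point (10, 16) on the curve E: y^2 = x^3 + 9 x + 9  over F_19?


Check whether y^2 = x^3 + 9 x + 9 (mod 19) for (x, y) = (10, 16).
LHS: y^2 = 16^2 mod 19 = 9
RHS: x^3 + 9 x + 9 = 10^3 + 9*10 + 9 mod 19 = 16
LHS != RHS

No, not on the curve


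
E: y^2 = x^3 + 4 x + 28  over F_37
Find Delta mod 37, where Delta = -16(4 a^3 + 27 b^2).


4 a^3 + 27 b^2 = 4*4^3 + 27*28^2 = 256 + 21168 = 21424
Delta = -16 * (21424) = -342784
Delta mod 37 = 21

Delta = 21 (mod 37)


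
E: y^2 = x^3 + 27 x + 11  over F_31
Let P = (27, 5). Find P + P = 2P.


Doubling: s = (3 x1^2 + a) / (2 y1)
s = (3*27^2 + 27) / (2*5) mod 31 = 23
x3 = s^2 - 2 x1 mod 31 = 23^2 - 2*27 = 10
y3 = s (x1 - x3) - y1 mod 31 = 23 * (27 - 10) - 5 = 14

2P = (10, 14)


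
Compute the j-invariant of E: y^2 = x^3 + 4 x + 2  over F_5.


Delta = -16(4 a^3 + 27 b^2) mod 5 = 1
-1728 * (4 a)^3 = -1728 * (4*4)^3 mod 5 = 2
j = 2 * 1^(-1) mod 5 = 2

j = 2 (mod 5)


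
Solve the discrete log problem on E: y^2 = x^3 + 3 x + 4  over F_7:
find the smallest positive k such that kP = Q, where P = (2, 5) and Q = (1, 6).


Enumerate multiples of P until we hit Q = (1, 6):
  1P = (2, 5)
  2P = (0, 5)
  3P = (5, 2)
  4P = (1, 1)
  5P = (6, 0)
  6P = (1, 6)
Match found at i = 6.

k = 6


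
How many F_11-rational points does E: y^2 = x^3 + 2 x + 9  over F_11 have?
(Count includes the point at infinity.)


For each x in F_11, count y with y^2 = x^3 + 2 x + 9 mod 11:
  x = 0: RHS = 9, y in [3, 8]  -> 2 point(s)
  x = 1: RHS = 1, y in [1, 10]  -> 2 point(s)
  x = 3: RHS = 9, y in [3, 8]  -> 2 point(s)
  x = 4: RHS = 4, y in [2, 9]  -> 2 point(s)
  x = 5: RHS = 1, y in [1, 10]  -> 2 point(s)
  x = 7: RHS = 3, y in [5, 6]  -> 2 point(s)
  x = 8: RHS = 9, y in [3, 8]  -> 2 point(s)
Affine points: 14. Add the point at infinity: total = 15.

#E(F_11) = 15


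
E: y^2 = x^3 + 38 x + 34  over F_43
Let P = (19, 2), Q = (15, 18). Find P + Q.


P != Q, so use the chord formula.
s = (y2 - y1) / (x2 - x1) = (16) / (39) mod 43 = 39
x3 = s^2 - x1 - x2 mod 43 = 39^2 - 19 - 15 = 25
y3 = s (x1 - x3) - y1 mod 43 = 39 * (19 - 25) - 2 = 22

P + Q = (25, 22)


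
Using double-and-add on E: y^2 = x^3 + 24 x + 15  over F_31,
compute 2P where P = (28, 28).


k = 2 = 10_2 (binary, LSB first: 01)
Double-and-add from P = (28, 28):
  bit 0 = 0: acc unchanged = O
  bit 1 = 1: acc = O + (24, 0) = (24, 0)

2P = (24, 0)


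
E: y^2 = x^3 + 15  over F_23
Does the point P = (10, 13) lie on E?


Check whether y^2 = x^3 + 0 x + 15 (mod 23) for (x, y) = (10, 13).
LHS: y^2 = 13^2 mod 23 = 8
RHS: x^3 + 0 x + 15 = 10^3 + 0*10 + 15 mod 23 = 3
LHS != RHS

No, not on the curve


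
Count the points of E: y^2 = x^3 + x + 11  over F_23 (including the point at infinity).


For each x in F_23, count y with y^2 = x^3 + 1 x + 11 mod 23:
  x = 1: RHS = 13, y in [6, 17]  -> 2 point(s)
  x = 3: RHS = 18, y in [8, 15]  -> 2 point(s)
  x = 5: RHS = 3, y in [7, 16]  -> 2 point(s)
  x = 6: RHS = 3, y in [7, 16]  -> 2 point(s)
  x = 7: RHS = 16, y in [4, 19]  -> 2 point(s)
  x = 8: RHS = 2, y in [5, 18]  -> 2 point(s)
  x = 9: RHS = 13, y in [6, 17]  -> 2 point(s)
  x = 10: RHS = 9, y in [3, 20]  -> 2 point(s)
  x = 12: RHS = 3, y in [7, 16]  -> 2 point(s)
  x = 13: RHS = 13, y in [6, 17]  -> 2 point(s)
  x = 14: RHS = 9, y in [3, 20]  -> 2 point(s)
  x = 16: RHS = 6, y in [11, 12]  -> 2 point(s)
  x = 19: RHS = 12, y in [9, 14]  -> 2 point(s)
  x = 20: RHS = 4, y in [2, 21]  -> 2 point(s)
  x = 21: RHS = 1, y in [1, 22]  -> 2 point(s)
  x = 22: RHS = 9, y in [3, 20]  -> 2 point(s)
Affine points: 32. Add the point at infinity: total = 33.

#E(F_23) = 33


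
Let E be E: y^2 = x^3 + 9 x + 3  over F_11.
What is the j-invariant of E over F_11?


Delta = -16(4 a^3 + 27 b^2) mod 11 = 1
-1728 * (4 a)^3 = -1728 * (4*9)^3 mod 11 = 6
j = 6 * 1^(-1) mod 11 = 6

j = 6 (mod 11)


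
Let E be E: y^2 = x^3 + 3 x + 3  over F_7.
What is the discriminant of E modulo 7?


4 a^3 + 27 b^2 = 4*3^3 + 27*3^2 = 108 + 243 = 351
Delta = -16 * (351) = -5616
Delta mod 7 = 5

Delta = 5 (mod 7)


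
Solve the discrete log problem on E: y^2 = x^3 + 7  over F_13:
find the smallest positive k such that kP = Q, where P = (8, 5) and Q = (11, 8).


Enumerate multiples of P until we hit Q = (11, 8):
  1P = (8, 5)
  2P = (11, 5)
  3P = (7, 8)
  4P = (7, 5)
  5P = (11, 8)
Match found at i = 5.

k = 5


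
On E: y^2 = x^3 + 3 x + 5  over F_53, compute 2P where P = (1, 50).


Doubling: s = (3 x1^2 + a) / (2 y1)
s = (3*1^2 + 3) / (2*50) mod 53 = 52
x3 = s^2 - 2 x1 mod 53 = 52^2 - 2*1 = 52
y3 = s (x1 - x3) - y1 mod 53 = 52 * (1 - 52) - 50 = 1

2P = (52, 1)


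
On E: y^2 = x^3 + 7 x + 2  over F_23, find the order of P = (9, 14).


Compute successive multiples of P until we hit O:
  1P = (9, 14)
  2P = (21, 7)
  3P = (5, 22)
  4P = (13, 17)
  5P = (3, 2)
  6P = (15, 20)
  7P = (0, 18)
  8P = (0, 5)
  ... (continuing to 15P)
  15P = O

ord(P) = 15


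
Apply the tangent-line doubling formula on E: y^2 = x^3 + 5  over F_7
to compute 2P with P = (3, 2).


Doubling: s = (3 x1^2 + a) / (2 y1)
s = (3*3^2 + 0) / (2*2) mod 7 = 5
x3 = s^2 - 2 x1 mod 7 = 5^2 - 2*3 = 5
y3 = s (x1 - x3) - y1 mod 7 = 5 * (3 - 5) - 2 = 2

2P = (5, 2)


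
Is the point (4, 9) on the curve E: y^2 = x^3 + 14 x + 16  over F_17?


Check whether y^2 = x^3 + 14 x + 16 (mod 17) for (x, y) = (4, 9).
LHS: y^2 = 9^2 mod 17 = 13
RHS: x^3 + 14 x + 16 = 4^3 + 14*4 + 16 mod 17 = 0
LHS != RHS

No, not on the curve


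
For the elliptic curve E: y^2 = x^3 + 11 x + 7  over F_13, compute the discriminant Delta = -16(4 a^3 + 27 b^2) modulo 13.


4 a^3 + 27 b^2 = 4*11^3 + 27*7^2 = 5324 + 1323 = 6647
Delta = -16 * (6647) = -106352
Delta mod 13 = 1

Delta = 1 (mod 13)


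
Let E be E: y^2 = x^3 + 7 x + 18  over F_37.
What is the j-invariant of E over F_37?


Delta = -16(4 a^3 + 27 b^2) mod 37 = 29
-1728 * (4 a)^3 = -1728 * (4*7)^3 mod 37 = 10
j = 10 * 29^(-1) mod 37 = 8

j = 8 (mod 37)


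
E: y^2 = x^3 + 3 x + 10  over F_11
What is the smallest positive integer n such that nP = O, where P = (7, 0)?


Compute successive multiples of P until we hit O:
  1P = (7, 0)
  2P = O

ord(P) = 2


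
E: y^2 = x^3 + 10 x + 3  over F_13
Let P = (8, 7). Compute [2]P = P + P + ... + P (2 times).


k = 2 = 10_2 (binary, LSB first: 01)
Double-and-add from P = (8, 7):
  bit 0 = 0: acc unchanged = O
  bit 1 = 1: acc = O + (7, 0) = (7, 0)

2P = (7, 0)


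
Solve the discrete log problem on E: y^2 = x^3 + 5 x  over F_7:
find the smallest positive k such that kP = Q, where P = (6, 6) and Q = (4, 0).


Enumerate multiples of P until we hit Q = (4, 0):
  1P = (6, 6)
  2P = (4, 0)
Match found at i = 2.

k = 2


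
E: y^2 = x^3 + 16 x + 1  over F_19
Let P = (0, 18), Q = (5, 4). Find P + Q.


P != Q, so use the chord formula.
s = (y2 - y1) / (x2 - x1) = (5) / (5) mod 19 = 1
x3 = s^2 - x1 - x2 mod 19 = 1^2 - 0 - 5 = 15
y3 = s (x1 - x3) - y1 mod 19 = 1 * (0 - 15) - 18 = 5

P + Q = (15, 5)


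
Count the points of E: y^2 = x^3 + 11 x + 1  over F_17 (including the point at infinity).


For each x in F_17, count y with y^2 = x^3 + 11 x + 1 mod 17:
  x = 0: RHS = 1, y in [1, 16]  -> 2 point(s)
  x = 1: RHS = 13, y in [8, 9]  -> 2 point(s)
  x = 7: RHS = 13, y in [8, 9]  -> 2 point(s)
  x = 9: RHS = 13, y in [8, 9]  -> 2 point(s)
  x = 11: RHS = 8, y in [5, 12]  -> 2 point(s)
  x = 12: RHS = 8, y in [5, 12]  -> 2 point(s)
  x = 14: RHS = 9, y in [3, 14]  -> 2 point(s)
Affine points: 14. Add the point at infinity: total = 15.

#E(F_17) = 15


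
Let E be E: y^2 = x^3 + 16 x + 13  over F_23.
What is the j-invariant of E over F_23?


Delta = -16(4 a^3 + 27 b^2) mod 23 = 4
-1728 * (4 a)^3 = -1728 * (4*16)^3 mod 23 = 7
j = 7 * 4^(-1) mod 23 = 19

j = 19 (mod 23)


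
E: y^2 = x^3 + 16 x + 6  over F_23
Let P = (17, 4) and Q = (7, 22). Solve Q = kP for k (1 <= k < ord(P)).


Enumerate multiples of P until we hit Q = (7, 22):
  1P = (17, 4)
  2P = (5, 21)
  3P = (7, 1)
  4P = (3, 14)
  5P = (19, 4)
  6P = (10, 19)
  7P = (2, 0)
  8P = (10, 4)
  9P = (19, 19)
  10P = (3, 9)
  11P = (7, 22)
Match found at i = 11.

k = 11


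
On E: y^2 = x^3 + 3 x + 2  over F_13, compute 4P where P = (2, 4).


k = 4 = 100_2 (binary, LSB first: 001)
Double-and-add from P = (2, 4):
  bit 0 = 0: acc unchanged = O
  bit 1 = 0: acc unchanged = O
  bit 2 = 1: acc = O + (3, 8) = (3, 8)

4P = (3, 8)


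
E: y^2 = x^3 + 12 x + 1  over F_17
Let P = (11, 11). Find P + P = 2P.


Doubling: s = (3 x1^2 + a) / (2 y1)
s = (3*11^2 + 12) / (2*11) mod 17 = 7
x3 = s^2 - 2 x1 mod 17 = 7^2 - 2*11 = 10
y3 = s (x1 - x3) - y1 mod 17 = 7 * (11 - 10) - 11 = 13

2P = (10, 13)


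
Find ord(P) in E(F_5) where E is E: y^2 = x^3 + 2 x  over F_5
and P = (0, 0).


Compute successive multiples of P until we hit O:
  1P = (0, 0)
  2P = O

ord(P) = 2


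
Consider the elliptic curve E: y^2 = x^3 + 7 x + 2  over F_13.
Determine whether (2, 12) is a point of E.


Check whether y^2 = x^3 + 7 x + 2 (mod 13) for (x, y) = (2, 12).
LHS: y^2 = 12^2 mod 13 = 1
RHS: x^3 + 7 x + 2 = 2^3 + 7*2 + 2 mod 13 = 11
LHS != RHS

No, not on the curve


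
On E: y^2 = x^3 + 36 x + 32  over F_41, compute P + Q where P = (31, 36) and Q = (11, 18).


P != Q, so use the chord formula.
s = (y2 - y1) / (x2 - x1) = (23) / (21) mod 41 = 5
x3 = s^2 - x1 - x2 mod 41 = 5^2 - 31 - 11 = 24
y3 = s (x1 - x3) - y1 mod 41 = 5 * (31 - 24) - 36 = 40

P + Q = (24, 40)


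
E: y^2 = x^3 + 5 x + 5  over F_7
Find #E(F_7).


For each x in F_7, count y with y^2 = x^3 + 5 x + 5 mod 7:
  x = 1: RHS = 4, y in [2, 5]  -> 2 point(s)
  x = 2: RHS = 2, y in [3, 4]  -> 2 point(s)
  x = 5: RHS = 1, y in [1, 6]  -> 2 point(s)
Affine points: 6. Add the point at infinity: total = 7.

#E(F_7) = 7


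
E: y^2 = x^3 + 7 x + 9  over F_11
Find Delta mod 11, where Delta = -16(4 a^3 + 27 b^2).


4 a^3 + 27 b^2 = 4*7^3 + 27*9^2 = 1372 + 2187 = 3559
Delta = -16 * (3559) = -56944
Delta mod 11 = 3

Delta = 3 (mod 11)


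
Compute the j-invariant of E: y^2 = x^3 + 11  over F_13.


Delta = -16(4 a^3 + 27 b^2) mod 13 = 1
-1728 * (4 a)^3 = -1728 * (4*0)^3 mod 13 = 0
j = 0 * 1^(-1) mod 13 = 0

j = 0 (mod 13)


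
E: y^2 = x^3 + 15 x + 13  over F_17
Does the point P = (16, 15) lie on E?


Check whether y^2 = x^3 + 15 x + 13 (mod 17) for (x, y) = (16, 15).
LHS: y^2 = 15^2 mod 17 = 4
RHS: x^3 + 15 x + 13 = 16^3 + 15*16 + 13 mod 17 = 14
LHS != RHS

No, not on the curve


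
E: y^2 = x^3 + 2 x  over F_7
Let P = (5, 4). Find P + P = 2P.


Doubling: s = (3 x1^2 + a) / (2 y1)
s = (3*5^2 + 2) / (2*4) mod 7 = 0
x3 = s^2 - 2 x1 mod 7 = 0^2 - 2*5 = 4
y3 = s (x1 - x3) - y1 mod 7 = 0 * (5 - 4) - 4 = 3

2P = (4, 3)


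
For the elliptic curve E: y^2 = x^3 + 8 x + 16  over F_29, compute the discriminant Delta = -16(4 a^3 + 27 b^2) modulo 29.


4 a^3 + 27 b^2 = 4*8^3 + 27*16^2 = 2048 + 6912 = 8960
Delta = -16 * (8960) = -143360
Delta mod 29 = 16

Delta = 16 (mod 29)


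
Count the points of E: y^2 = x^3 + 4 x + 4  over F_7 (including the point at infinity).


For each x in F_7, count y with y^2 = x^3 + 4 x + 4 mod 7:
  x = 0: RHS = 4, y in [2, 5]  -> 2 point(s)
  x = 1: RHS = 2, y in [3, 4]  -> 2 point(s)
  x = 3: RHS = 1, y in [1, 6]  -> 2 point(s)
  x = 4: RHS = 0, y in [0]  -> 1 point(s)
  x = 5: RHS = 2, y in [3, 4]  -> 2 point(s)
Affine points: 9. Add the point at infinity: total = 10.

#E(F_7) = 10


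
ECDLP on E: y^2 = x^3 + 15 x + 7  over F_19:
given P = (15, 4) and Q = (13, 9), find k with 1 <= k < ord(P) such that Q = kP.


Enumerate multiples of P until we hit Q = (13, 9):
  1P = (15, 4)
  2P = (5, 13)
  3P = (0, 11)
  4P = (13, 9)
Match found at i = 4.

k = 4


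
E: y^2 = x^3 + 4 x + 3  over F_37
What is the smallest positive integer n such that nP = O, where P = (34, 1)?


Compute successive multiples of P until we hit O:
  1P = (34, 1)
  2P = (15, 16)
  3P = (0, 15)
  4P = (33, 16)
  5P = (10, 9)
  6P = (26, 21)
  7P = (11, 34)
  8P = (17, 10)
  ... (continuing to 38P)
  38P = O

ord(P) = 38


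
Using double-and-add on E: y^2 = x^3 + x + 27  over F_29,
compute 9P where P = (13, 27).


k = 9 = 1001_2 (binary, LSB first: 1001)
Double-and-add from P = (13, 27):
  bit 0 = 1: acc = O + (13, 27) = (13, 27)
  bit 1 = 0: acc unchanged = (13, 27)
  bit 2 = 0: acc unchanged = (13, 27)
  bit 3 = 1: acc = (13, 27) + (14, 28) = (3, 12)

9P = (3, 12)


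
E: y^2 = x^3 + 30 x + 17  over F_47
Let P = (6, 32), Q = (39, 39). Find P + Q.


P != Q, so use the chord formula.
s = (y2 - y1) / (x2 - x1) = (7) / (33) mod 47 = 23
x3 = s^2 - x1 - x2 mod 47 = 23^2 - 6 - 39 = 14
y3 = s (x1 - x3) - y1 mod 47 = 23 * (6 - 14) - 32 = 19

P + Q = (14, 19)


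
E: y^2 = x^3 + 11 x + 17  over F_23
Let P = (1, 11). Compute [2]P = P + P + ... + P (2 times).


k = 2 = 10_2 (binary, LSB first: 01)
Double-and-add from P = (1, 11):
  bit 0 = 0: acc unchanged = O
  bit 1 = 1: acc = O + (10, 0) = (10, 0)

2P = (10, 0)


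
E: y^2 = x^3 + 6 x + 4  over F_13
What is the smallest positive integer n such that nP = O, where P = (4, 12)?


Compute successive multiples of P until we hit O:
  1P = (4, 12)
  2P = (6, 3)
  3P = (7, 8)
  4P = (11, 6)
  5P = (12, 6)
  6P = (0, 11)
  7P = (5, 4)
  8P = (3, 6)
  ... (continuing to 17P)
  17P = O

ord(P) = 17


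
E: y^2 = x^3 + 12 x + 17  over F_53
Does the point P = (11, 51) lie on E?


Check whether y^2 = x^3 + 12 x + 17 (mod 53) for (x, y) = (11, 51).
LHS: y^2 = 51^2 mod 53 = 4
RHS: x^3 + 12 x + 17 = 11^3 + 12*11 + 17 mod 53 = 49
LHS != RHS

No, not on the curve


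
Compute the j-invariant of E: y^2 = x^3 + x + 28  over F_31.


Delta = -16(4 a^3 + 27 b^2) mod 31 = 16
-1728 * (4 a)^3 = -1728 * (4*1)^3 mod 31 = 16
j = 16 * 16^(-1) mod 31 = 1

j = 1 (mod 31)


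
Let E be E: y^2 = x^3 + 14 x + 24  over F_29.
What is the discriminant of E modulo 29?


4 a^3 + 27 b^2 = 4*14^3 + 27*24^2 = 10976 + 15552 = 26528
Delta = -16 * (26528) = -424448
Delta mod 29 = 25

Delta = 25 (mod 29)


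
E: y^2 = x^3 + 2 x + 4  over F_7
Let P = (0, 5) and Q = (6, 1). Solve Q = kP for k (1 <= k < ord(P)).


Enumerate multiples of P until we hit Q = (6, 1):
  1P = (0, 5)
  2P = (2, 3)
  3P = (6, 1)
Match found at i = 3.

k = 3


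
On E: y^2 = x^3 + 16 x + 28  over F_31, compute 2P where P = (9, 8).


Doubling: s = (3 x1^2 + a) / (2 y1)
s = (3*9^2 + 16) / (2*8) mod 31 = 22
x3 = s^2 - 2 x1 mod 31 = 22^2 - 2*9 = 1
y3 = s (x1 - x3) - y1 mod 31 = 22 * (9 - 1) - 8 = 13

2P = (1, 13)


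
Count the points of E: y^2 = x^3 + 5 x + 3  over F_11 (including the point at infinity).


For each x in F_11, count y with y^2 = x^3 + 5 x + 3 mod 11:
  x = 0: RHS = 3, y in [5, 6]  -> 2 point(s)
  x = 1: RHS = 9, y in [3, 8]  -> 2 point(s)
  x = 3: RHS = 1, y in [1, 10]  -> 2 point(s)
  x = 8: RHS = 5, y in [4, 7]  -> 2 point(s)
Affine points: 8. Add the point at infinity: total = 9.

#E(F_11) = 9


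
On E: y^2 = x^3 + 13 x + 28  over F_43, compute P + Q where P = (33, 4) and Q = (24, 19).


P != Q, so use the chord formula.
s = (y2 - y1) / (x2 - x1) = (15) / (34) mod 43 = 27
x3 = s^2 - x1 - x2 mod 43 = 27^2 - 33 - 24 = 27
y3 = s (x1 - x3) - y1 mod 43 = 27 * (33 - 27) - 4 = 29

P + Q = (27, 29)


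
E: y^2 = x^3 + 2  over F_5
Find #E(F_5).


For each x in F_5, count y with y^2 = x^3 + 0 x + 2 mod 5:
  x = 2: RHS = 0, y in [0]  -> 1 point(s)
  x = 3: RHS = 4, y in [2, 3]  -> 2 point(s)
  x = 4: RHS = 1, y in [1, 4]  -> 2 point(s)
Affine points: 5. Add the point at infinity: total = 6.

#E(F_5) = 6


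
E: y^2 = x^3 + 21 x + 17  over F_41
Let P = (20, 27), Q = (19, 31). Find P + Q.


P != Q, so use the chord formula.
s = (y2 - y1) / (x2 - x1) = (4) / (40) mod 41 = 37
x3 = s^2 - x1 - x2 mod 41 = 37^2 - 20 - 19 = 18
y3 = s (x1 - x3) - y1 mod 41 = 37 * (20 - 18) - 27 = 6

P + Q = (18, 6)


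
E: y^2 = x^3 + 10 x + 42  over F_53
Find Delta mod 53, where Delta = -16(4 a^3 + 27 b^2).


4 a^3 + 27 b^2 = 4*10^3 + 27*42^2 = 4000 + 47628 = 51628
Delta = -16 * (51628) = -826048
Delta mod 53 = 10

Delta = 10 (mod 53)


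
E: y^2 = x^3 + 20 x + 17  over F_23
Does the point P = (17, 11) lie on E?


Check whether y^2 = x^3 + 20 x + 17 (mod 23) for (x, y) = (17, 11).
LHS: y^2 = 11^2 mod 23 = 6
RHS: x^3 + 20 x + 17 = 17^3 + 20*17 + 17 mod 23 = 3
LHS != RHS

No, not on the curve


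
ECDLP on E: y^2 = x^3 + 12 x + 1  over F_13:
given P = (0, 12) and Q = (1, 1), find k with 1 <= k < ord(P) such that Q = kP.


Enumerate multiples of P until we hit Q = (1, 1):
  1P = (0, 12)
  2P = (10, 9)
  3P = (4, 10)
  4P = (6, 4)
  5P = (3, 5)
  6P = (1, 12)
  7P = (12, 1)
  8P = (5, 11)
  9P = (7, 5)
  10P = (7, 8)
  11P = (5, 2)
  12P = (12, 12)
  13P = (1, 1)
Match found at i = 13.

k = 13


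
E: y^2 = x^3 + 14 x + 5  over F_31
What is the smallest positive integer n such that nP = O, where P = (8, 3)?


Compute successive multiples of P until we hit O:
  1P = (8, 3)
  2P = (2, 17)
  3P = (23, 1)
  4P = (16, 27)
  5P = (16, 4)
  6P = (23, 30)
  7P = (2, 14)
  8P = (8, 28)
  ... (continuing to 9P)
  9P = O

ord(P) = 9


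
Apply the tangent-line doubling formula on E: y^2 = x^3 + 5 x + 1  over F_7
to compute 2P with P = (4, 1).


Doubling: s = (3 x1^2 + a) / (2 y1)
s = (3*4^2 + 5) / (2*1) mod 7 = 2
x3 = s^2 - 2 x1 mod 7 = 2^2 - 2*4 = 3
y3 = s (x1 - x3) - y1 mod 7 = 2 * (4 - 3) - 1 = 1

2P = (3, 1)


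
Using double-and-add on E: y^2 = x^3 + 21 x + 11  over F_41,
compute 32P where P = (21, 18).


k = 32 = 100000_2 (binary, LSB first: 000001)
Double-and-add from P = (21, 18):
  bit 0 = 0: acc unchanged = O
  bit 1 = 0: acc unchanged = O
  bit 2 = 0: acc unchanged = O
  bit 3 = 0: acc unchanged = O
  bit 4 = 0: acc unchanged = O
  bit 5 = 1: acc = O + (22, 25) = (22, 25)

32P = (22, 25)


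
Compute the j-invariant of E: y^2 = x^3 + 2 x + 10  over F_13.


Delta = -16(4 a^3 + 27 b^2) mod 13 = 7
-1728 * (4 a)^3 = -1728 * (4*2)^3 mod 13 = 5
j = 5 * 7^(-1) mod 13 = 10

j = 10 (mod 13)


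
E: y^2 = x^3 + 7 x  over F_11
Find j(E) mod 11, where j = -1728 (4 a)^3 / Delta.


Delta = -16(4 a^3 + 27 b^2) mod 11 = 4
-1728 * (4 a)^3 = -1728 * (4*7)^3 mod 11 = 4
j = 4 * 4^(-1) mod 11 = 1

j = 1 (mod 11)


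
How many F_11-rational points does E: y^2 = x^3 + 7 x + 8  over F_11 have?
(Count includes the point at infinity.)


For each x in F_11, count y with y^2 = x^3 + 7 x + 8 mod 11:
  x = 1: RHS = 5, y in [4, 7]  -> 2 point(s)
  x = 3: RHS = 1, y in [1, 10]  -> 2 point(s)
  x = 4: RHS = 1, y in [1, 10]  -> 2 point(s)
  x = 5: RHS = 3, y in [5, 6]  -> 2 point(s)
  x = 7: RHS = 4, y in [2, 9]  -> 2 point(s)
  x = 8: RHS = 4, y in [2, 9]  -> 2 point(s)
  x = 10: RHS = 0, y in [0]  -> 1 point(s)
Affine points: 13. Add the point at infinity: total = 14.

#E(F_11) = 14


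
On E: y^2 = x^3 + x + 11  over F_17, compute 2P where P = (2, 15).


Doubling: s = (3 x1^2 + a) / (2 y1)
s = (3*2^2 + 1) / (2*15) mod 17 = 1
x3 = s^2 - 2 x1 mod 17 = 1^2 - 2*2 = 14
y3 = s (x1 - x3) - y1 mod 17 = 1 * (2 - 14) - 15 = 7

2P = (14, 7)


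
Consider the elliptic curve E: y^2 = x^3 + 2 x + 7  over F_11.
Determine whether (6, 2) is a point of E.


Check whether y^2 = x^3 + 2 x + 7 (mod 11) for (x, y) = (6, 2).
LHS: y^2 = 2^2 mod 11 = 4
RHS: x^3 + 2 x + 7 = 6^3 + 2*6 + 7 mod 11 = 4
LHS = RHS

Yes, on the curve


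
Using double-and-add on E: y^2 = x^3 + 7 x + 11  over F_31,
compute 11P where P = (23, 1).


k = 11 = 1011_2 (binary, LSB first: 1101)
Double-and-add from P = (23, 1):
  bit 0 = 1: acc = O + (23, 1) = (23, 1)
  bit 1 = 1: acc = (23, 1) + (4, 14) = (14, 1)
  bit 2 = 0: acc unchanged = (14, 1)
  bit 3 = 1: acc = (14, 1) + (9, 11) = (12, 26)

11P = (12, 26)


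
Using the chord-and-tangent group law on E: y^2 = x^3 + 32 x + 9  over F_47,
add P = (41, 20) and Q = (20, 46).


P != Q, so use the chord formula.
s = (y2 - y1) / (x2 - x1) = (26) / (26) mod 47 = 1
x3 = s^2 - x1 - x2 mod 47 = 1^2 - 41 - 20 = 34
y3 = s (x1 - x3) - y1 mod 47 = 1 * (41 - 34) - 20 = 34

P + Q = (34, 34)


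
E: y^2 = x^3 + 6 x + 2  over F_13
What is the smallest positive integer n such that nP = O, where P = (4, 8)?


Compute successive multiples of P until we hit O:
  1P = (4, 8)
  2P = (4, 5)
  3P = O

ord(P) = 3


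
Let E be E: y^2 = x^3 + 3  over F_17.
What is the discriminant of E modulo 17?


4 a^3 + 27 b^2 = 4*0^3 + 27*3^2 = 0 + 243 = 243
Delta = -16 * (243) = -3888
Delta mod 17 = 5

Delta = 5 (mod 17)


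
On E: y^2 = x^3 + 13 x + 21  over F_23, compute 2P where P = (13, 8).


Doubling: s = (3 x1^2 + a) / (2 y1)
s = (3*13^2 + 13) / (2*8) mod 23 = 21
x3 = s^2 - 2 x1 mod 23 = 21^2 - 2*13 = 1
y3 = s (x1 - x3) - y1 mod 23 = 21 * (13 - 1) - 8 = 14

2P = (1, 14)


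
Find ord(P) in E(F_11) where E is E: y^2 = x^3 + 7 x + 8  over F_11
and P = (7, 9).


Compute successive multiples of P until we hit O:
  1P = (7, 9)
  2P = (8, 2)
  3P = (1, 4)
  4P = (4, 10)
  5P = (5, 5)
  6P = (3, 10)
  7P = (10, 0)
  8P = (3, 1)
  ... (continuing to 14P)
  14P = O

ord(P) = 14


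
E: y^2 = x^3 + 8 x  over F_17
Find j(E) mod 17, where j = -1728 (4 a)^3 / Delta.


Delta = -16(4 a^3 + 27 b^2) mod 17 = 8
-1728 * (4 a)^3 = -1728 * (4*8)^3 mod 17 = 3
j = 3 * 8^(-1) mod 17 = 11

j = 11 (mod 17)


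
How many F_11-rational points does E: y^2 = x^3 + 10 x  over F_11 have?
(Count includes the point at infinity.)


For each x in F_11, count y with y^2 = x^3 + 10 x + 0 mod 11:
  x = 0: RHS = 0, y in [0]  -> 1 point(s)
  x = 1: RHS = 0, y in [0]  -> 1 point(s)
  x = 4: RHS = 5, y in [4, 7]  -> 2 point(s)
  x = 6: RHS = 1, y in [1, 10]  -> 2 point(s)
  x = 8: RHS = 9, y in [3, 8]  -> 2 point(s)
  x = 9: RHS = 5, y in [4, 7]  -> 2 point(s)
  x = 10: RHS = 0, y in [0]  -> 1 point(s)
Affine points: 11. Add the point at infinity: total = 12.

#E(F_11) = 12


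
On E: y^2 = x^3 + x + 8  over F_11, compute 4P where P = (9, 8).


k = 4 = 100_2 (binary, LSB first: 001)
Double-and-add from P = (9, 8):
  bit 0 = 0: acc unchanged = O
  bit 1 = 0: acc unchanged = O
  bit 2 = 1: acc = O + (9, 8) = (9, 8)

4P = (9, 8)


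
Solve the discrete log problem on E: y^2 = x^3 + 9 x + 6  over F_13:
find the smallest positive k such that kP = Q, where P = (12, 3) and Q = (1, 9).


Enumerate multiples of P until we hit Q = (1, 9):
  1P = (12, 3)
  2P = (6, 9)
  3P = (9, 7)
  4P = (1, 4)
  5P = (10, 11)
  6P = (7, 3)
  7P = (7, 10)
  8P = (10, 2)
  9P = (1, 9)
Match found at i = 9.

k = 9


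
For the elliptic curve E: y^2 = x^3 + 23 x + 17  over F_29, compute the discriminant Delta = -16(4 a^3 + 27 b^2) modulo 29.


4 a^3 + 27 b^2 = 4*23^3 + 27*17^2 = 48668 + 7803 = 56471
Delta = -16 * (56471) = -903536
Delta mod 29 = 17

Delta = 17 (mod 29)


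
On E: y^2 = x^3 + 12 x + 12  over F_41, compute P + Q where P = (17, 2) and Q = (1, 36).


P != Q, so use the chord formula.
s = (y2 - y1) / (x2 - x1) = (34) / (25) mod 41 = 3
x3 = s^2 - x1 - x2 mod 41 = 3^2 - 17 - 1 = 32
y3 = s (x1 - x3) - y1 mod 41 = 3 * (17 - 32) - 2 = 35

P + Q = (32, 35)


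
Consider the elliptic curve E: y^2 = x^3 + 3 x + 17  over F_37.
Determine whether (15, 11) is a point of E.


Check whether y^2 = x^3 + 3 x + 17 (mod 37) for (x, y) = (15, 11).
LHS: y^2 = 11^2 mod 37 = 10
RHS: x^3 + 3 x + 17 = 15^3 + 3*15 + 17 mod 37 = 33
LHS != RHS

No, not on the curve


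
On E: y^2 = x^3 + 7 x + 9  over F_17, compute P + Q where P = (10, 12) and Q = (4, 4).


P != Q, so use the chord formula.
s = (y2 - y1) / (x2 - x1) = (9) / (11) mod 17 = 7
x3 = s^2 - x1 - x2 mod 17 = 7^2 - 10 - 4 = 1
y3 = s (x1 - x3) - y1 mod 17 = 7 * (10 - 1) - 12 = 0

P + Q = (1, 0)


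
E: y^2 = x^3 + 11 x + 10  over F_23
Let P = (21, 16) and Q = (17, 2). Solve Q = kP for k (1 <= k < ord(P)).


Enumerate multiples of P until we hit Q = (17, 2):
  1P = (21, 16)
  2P = (4, 7)
  3P = (6, 19)
  4P = (8, 9)
  5P = (3, 22)
  6P = (17, 21)
  7P = (11, 6)
  8P = (15, 13)
  9P = (16, 21)
  10P = (10, 19)
  11P = (5, 11)
  12P = (13, 21)
  13P = (7, 4)
  14P = (7, 19)
  15P = (13, 2)
  16P = (5, 12)
  17P = (10, 4)
  18P = (16, 2)
  19P = (15, 10)
  20P = (11, 17)
  21P = (17, 2)
Match found at i = 21.

k = 21


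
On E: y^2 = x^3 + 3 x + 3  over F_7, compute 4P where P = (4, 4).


k = 4 = 100_2 (binary, LSB first: 001)
Double-and-add from P = (4, 4):
  bit 0 = 0: acc unchanged = O
  bit 1 = 0: acc unchanged = O
  bit 2 = 1: acc = O + (3, 2) = (3, 2)

4P = (3, 2)


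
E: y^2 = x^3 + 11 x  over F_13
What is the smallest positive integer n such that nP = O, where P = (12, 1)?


Compute successive multiples of P until we hit O:
  1P = (12, 1)
  2P = (12, 12)
  3P = O

ord(P) = 3


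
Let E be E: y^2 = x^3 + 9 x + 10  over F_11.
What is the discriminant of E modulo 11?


4 a^3 + 27 b^2 = 4*9^3 + 27*10^2 = 2916 + 2700 = 5616
Delta = -16 * (5616) = -89856
Delta mod 11 = 3

Delta = 3 (mod 11)


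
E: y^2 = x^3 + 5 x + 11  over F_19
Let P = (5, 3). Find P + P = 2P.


Doubling: s = (3 x1^2 + a) / (2 y1)
s = (3*5^2 + 5) / (2*3) mod 19 = 7
x3 = s^2 - 2 x1 mod 19 = 7^2 - 2*5 = 1
y3 = s (x1 - x3) - y1 mod 19 = 7 * (5 - 1) - 3 = 6

2P = (1, 6)


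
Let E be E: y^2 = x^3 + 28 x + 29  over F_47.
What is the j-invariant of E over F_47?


Delta = -16(4 a^3 + 27 b^2) mod 47 = 41
-1728 * (4 a)^3 = -1728 * (4*28)^3 mod 47 = 44
j = 44 * 41^(-1) mod 47 = 24

j = 24 (mod 47)


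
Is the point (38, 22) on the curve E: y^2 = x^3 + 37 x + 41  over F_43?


Check whether y^2 = x^3 + 37 x + 41 (mod 43) for (x, y) = (38, 22).
LHS: y^2 = 22^2 mod 43 = 11
RHS: x^3 + 37 x + 41 = 38^3 + 37*38 + 41 mod 43 = 32
LHS != RHS

No, not on the curve


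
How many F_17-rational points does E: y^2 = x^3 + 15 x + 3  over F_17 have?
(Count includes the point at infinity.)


For each x in F_17, count y with y^2 = x^3 + 15 x + 3 mod 17:
  x = 1: RHS = 2, y in [6, 11]  -> 2 point(s)
  x = 4: RHS = 8, y in [5, 12]  -> 2 point(s)
  x = 5: RHS = 16, y in [4, 13]  -> 2 point(s)
  x = 7: RHS = 9, y in [3, 14]  -> 2 point(s)
  x = 9: RHS = 0, y in [0]  -> 1 point(s)
  x = 13: RHS = 15, y in [7, 10]  -> 2 point(s)
  x = 14: RHS = 16, y in [4, 13]  -> 2 point(s)
  x = 15: RHS = 16, y in [4, 13]  -> 2 point(s)
  x = 16: RHS = 4, y in [2, 15]  -> 2 point(s)
Affine points: 17. Add the point at infinity: total = 18.

#E(F_17) = 18


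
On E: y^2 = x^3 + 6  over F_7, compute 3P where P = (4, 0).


k = 3 = 11_2 (binary, LSB first: 11)
Double-and-add from P = (4, 0):
  bit 0 = 1: acc = O + (4, 0) = (4, 0)
  bit 1 = 1: acc = (4, 0) + O = (4, 0)

3P = (4, 0)


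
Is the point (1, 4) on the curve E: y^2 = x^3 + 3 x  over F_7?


Check whether y^2 = x^3 + 3 x + 0 (mod 7) for (x, y) = (1, 4).
LHS: y^2 = 4^2 mod 7 = 2
RHS: x^3 + 3 x + 0 = 1^3 + 3*1 + 0 mod 7 = 4
LHS != RHS

No, not on the curve


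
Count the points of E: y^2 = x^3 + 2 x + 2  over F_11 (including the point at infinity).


For each x in F_11, count y with y^2 = x^3 + 2 x + 2 mod 11:
  x = 1: RHS = 5, y in [4, 7]  -> 2 point(s)
  x = 2: RHS = 3, y in [5, 6]  -> 2 point(s)
  x = 5: RHS = 5, y in [4, 7]  -> 2 point(s)
  x = 9: RHS = 1, y in [1, 10]  -> 2 point(s)
Affine points: 8. Add the point at infinity: total = 9.

#E(F_11) = 9


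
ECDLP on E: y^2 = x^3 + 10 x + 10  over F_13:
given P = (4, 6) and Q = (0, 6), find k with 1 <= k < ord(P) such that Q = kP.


Enumerate multiples of P until we hit Q = (0, 6):
  1P = (4, 6)
  2P = (2, 8)
  3P = (8, 11)
  4P = (5, 9)
  5P = (0, 6)
Match found at i = 5.

k = 5


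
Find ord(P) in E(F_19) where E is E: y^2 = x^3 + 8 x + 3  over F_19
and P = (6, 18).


Compute successive multiples of P until we hit O:
  1P = (6, 18)
  2P = (8, 3)
  3P = (9, 14)
  4P = (10, 0)
  5P = (9, 5)
  6P = (8, 16)
  7P = (6, 1)
  8P = O

ord(P) = 8


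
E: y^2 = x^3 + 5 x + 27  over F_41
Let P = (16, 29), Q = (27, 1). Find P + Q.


P != Q, so use the chord formula.
s = (y2 - y1) / (x2 - x1) = (13) / (11) mod 41 = 31
x3 = s^2 - x1 - x2 mod 41 = 31^2 - 16 - 27 = 16
y3 = s (x1 - x3) - y1 mod 41 = 31 * (16 - 16) - 29 = 12

P + Q = (16, 12)


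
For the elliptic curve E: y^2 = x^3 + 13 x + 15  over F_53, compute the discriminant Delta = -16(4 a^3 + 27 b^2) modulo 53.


4 a^3 + 27 b^2 = 4*13^3 + 27*15^2 = 8788 + 6075 = 14863
Delta = -16 * (14863) = -237808
Delta mod 53 = 3

Delta = 3 (mod 53)


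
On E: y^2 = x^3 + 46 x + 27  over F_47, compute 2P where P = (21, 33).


Doubling: s = (3 x1^2 + a) / (2 y1)
s = (3*21^2 + 46) / (2*33) mod 47 = 30
x3 = s^2 - 2 x1 mod 47 = 30^2 - 2*21 = 12
y3 = s (x1 - x3) - y1 mod 47 = 30 * (21 - 12) - 33 = 2

2P = (12, 2)


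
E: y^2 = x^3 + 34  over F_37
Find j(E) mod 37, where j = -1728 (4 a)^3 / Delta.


Delta = -16(4 a^3 + 27 b^2) mod 37 = 34
-1728 * (4 a)^3 = -1728 * (4*0)^3 mod 37 = 0
j = 0 * 34^(-1) mod 37 = 0

j = 0 (mod 37)


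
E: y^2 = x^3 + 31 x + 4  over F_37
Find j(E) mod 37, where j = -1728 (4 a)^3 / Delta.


Delta = -16(4 a^3 + 27 b^2) mod 37 = 30
-1728 * (4 a)^3 = -1728 * (4*31)^3 mod 37 = 6
j = 6 * 30^(-1) mod 37 = 15

j = 15 (mod 37)


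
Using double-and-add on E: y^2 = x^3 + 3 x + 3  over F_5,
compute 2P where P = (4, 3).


k = 2 = 10_2 (binary, LSB first: 01)
Double-and-add from P = (4, 3):
  bit 0 = 0: acc unchanged = O
  bit 1 = 1: acc = O + (3, 3) = (3, 3)

2P = (3, 3)


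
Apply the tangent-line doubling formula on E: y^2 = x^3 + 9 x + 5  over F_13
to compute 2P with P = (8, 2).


Doubling: s = (3 x1^2 + a) / (2 y1)
s = (3*8^2 + 9) / (2*2) mod 13 = 8
x3 = s^2 - 2 x1 mod 13 = 8^2 - 2*8 = 9
y3 = s (x1 - x3) - y1 mod 13 = 8 * (8 - 9) - 2 = 3

2P = (9, 3)
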